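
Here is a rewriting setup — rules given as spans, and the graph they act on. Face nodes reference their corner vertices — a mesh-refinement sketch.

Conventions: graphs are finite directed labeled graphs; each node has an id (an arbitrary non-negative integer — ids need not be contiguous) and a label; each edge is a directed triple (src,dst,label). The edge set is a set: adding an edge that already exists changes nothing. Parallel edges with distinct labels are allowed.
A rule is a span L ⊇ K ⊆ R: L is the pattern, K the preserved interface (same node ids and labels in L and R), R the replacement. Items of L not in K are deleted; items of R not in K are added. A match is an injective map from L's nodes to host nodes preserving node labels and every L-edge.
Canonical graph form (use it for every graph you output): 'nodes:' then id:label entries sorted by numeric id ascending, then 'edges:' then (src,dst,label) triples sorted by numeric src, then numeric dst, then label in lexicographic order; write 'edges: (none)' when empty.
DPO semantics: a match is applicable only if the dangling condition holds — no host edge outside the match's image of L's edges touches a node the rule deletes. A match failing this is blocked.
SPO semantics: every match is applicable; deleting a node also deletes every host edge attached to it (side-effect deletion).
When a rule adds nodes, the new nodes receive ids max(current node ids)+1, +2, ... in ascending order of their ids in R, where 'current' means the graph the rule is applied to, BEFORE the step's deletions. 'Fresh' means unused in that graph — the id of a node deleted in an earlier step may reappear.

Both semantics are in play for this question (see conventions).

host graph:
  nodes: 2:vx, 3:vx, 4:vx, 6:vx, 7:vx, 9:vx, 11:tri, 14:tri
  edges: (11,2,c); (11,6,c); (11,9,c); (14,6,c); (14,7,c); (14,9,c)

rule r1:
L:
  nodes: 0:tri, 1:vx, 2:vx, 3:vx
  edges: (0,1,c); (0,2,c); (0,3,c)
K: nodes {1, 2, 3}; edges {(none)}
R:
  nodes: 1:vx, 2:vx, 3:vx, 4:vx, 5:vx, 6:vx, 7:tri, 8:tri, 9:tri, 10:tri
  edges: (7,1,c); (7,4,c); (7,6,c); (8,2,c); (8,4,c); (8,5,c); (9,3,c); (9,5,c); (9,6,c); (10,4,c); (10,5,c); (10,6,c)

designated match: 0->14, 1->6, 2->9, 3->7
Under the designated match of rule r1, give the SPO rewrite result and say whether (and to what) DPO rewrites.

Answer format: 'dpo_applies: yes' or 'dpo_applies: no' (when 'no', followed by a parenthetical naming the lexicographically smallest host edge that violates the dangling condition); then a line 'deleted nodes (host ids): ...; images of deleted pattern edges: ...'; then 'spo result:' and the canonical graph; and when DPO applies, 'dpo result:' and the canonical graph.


dpo_applies: yes
deleted nodes (host ids): 14; images of deleted pattern edges: (14,6,c); (14,7,c); (14,9,c)
spo result:
nodes: 2:vx, 3:vx, 4:vx, 6:vx, 7:vx, 9:vx, 11:tri, 15:vx, 16:vx, 17:vx, 18:tri, 19:tri, 20:tri, 21:tri
edges: (11,2,c); (11,6,c); (11,9,c); (18,6,c); (18,15,c); (18,17,c); (19,9,c); (19,15,c); (19,16,c); (20,7,c); (20,16,c); (20,17,c); (21,15,c); (21,16,c); (21,17,c)
dpo result:
nodes: 2:vx, 3:vx, 4:vx, 6:vx, 7:vx, 9:vx, 11:tri, 15:vx, 16:vx, 17:vx, 18:tri, 19:tri, 20:tri, 21:tri
edges: (11,2,c); (11,6,c); (11,9,c); (18,6,c); (18,15,c); (18,17,c); (19,9,c); (19,15,c); (19,16,c); (20,7,c); (20,16,c); (20,17,c); (21,15,c); (21,16,c); (21,17,c)


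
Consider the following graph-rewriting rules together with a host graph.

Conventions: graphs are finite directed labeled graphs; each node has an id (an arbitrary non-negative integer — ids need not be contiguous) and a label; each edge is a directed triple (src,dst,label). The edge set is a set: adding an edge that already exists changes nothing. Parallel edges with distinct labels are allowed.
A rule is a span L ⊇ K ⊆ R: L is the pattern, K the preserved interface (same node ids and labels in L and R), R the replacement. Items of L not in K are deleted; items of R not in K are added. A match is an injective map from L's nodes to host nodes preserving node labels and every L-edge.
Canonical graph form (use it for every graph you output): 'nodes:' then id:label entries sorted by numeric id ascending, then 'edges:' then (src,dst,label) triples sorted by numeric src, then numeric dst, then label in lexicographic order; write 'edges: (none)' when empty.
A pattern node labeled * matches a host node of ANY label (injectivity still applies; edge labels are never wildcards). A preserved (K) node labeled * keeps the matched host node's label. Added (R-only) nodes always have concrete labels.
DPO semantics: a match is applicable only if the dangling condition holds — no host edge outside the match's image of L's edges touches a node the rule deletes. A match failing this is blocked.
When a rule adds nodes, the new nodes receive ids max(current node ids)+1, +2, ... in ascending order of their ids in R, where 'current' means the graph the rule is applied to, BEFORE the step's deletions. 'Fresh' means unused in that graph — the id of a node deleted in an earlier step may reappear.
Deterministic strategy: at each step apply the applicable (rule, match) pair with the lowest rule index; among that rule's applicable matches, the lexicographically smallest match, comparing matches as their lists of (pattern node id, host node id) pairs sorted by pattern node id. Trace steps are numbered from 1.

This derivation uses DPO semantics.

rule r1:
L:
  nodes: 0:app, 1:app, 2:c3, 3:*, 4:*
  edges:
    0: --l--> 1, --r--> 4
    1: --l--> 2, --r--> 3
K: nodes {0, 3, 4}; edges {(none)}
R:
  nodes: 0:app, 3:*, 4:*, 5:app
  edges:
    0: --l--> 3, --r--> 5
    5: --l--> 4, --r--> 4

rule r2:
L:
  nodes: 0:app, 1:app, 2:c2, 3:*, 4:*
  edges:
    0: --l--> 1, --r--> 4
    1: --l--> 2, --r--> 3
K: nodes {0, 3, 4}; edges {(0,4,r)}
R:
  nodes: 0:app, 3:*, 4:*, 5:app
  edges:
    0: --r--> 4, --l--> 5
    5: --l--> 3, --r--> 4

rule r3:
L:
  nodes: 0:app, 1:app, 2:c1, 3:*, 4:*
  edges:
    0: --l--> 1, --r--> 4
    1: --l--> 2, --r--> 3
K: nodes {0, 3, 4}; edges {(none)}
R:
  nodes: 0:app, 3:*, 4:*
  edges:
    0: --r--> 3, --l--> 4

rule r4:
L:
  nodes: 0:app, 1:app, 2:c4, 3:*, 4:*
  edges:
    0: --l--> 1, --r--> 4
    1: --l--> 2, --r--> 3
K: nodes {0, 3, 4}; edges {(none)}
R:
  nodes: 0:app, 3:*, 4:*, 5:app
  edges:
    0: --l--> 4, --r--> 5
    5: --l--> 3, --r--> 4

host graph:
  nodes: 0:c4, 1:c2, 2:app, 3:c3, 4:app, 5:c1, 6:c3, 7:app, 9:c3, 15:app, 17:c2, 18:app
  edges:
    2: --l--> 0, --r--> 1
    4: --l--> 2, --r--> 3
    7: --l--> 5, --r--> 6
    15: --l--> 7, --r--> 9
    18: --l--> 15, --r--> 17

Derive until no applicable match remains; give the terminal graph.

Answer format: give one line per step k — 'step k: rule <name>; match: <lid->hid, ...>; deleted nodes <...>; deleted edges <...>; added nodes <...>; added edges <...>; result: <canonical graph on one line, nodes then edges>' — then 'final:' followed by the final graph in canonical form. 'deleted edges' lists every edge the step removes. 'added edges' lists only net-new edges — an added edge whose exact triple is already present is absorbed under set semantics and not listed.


step 1: rule r3; match: 0->15, 1->7, 2->5, 3->6, 4->9; deleted nodes 5, 7; deleted edges (7,5,l); (7,6,r); (15,7,l); (15,9,r); added nodes (none); added edges (15,6,r); (15,9,l); result: nodes: 0:c4, 1:c2, 2:app, 3:c3, 4:app, 6:c3, 9:c3, 15:app, 17:c2, 18:app edges: (2,0,l); (2,1,r); (4,2,l); (4,3,r); (15,6,r); (15,9,l); (18,15,l); (18,17,r)
step 2: rule r1; match: 0->18, 1->15, 2->9, 3->6, 4->17; deleted nodes 9, 15; deleted edges (15,6,r); (15,9,l); (18,15,l); (18,17,r); added nodes 19; added edges (18,6,l); (18,19,r); (19,17,l); (19,17,r); result: nodes: 0:c4, 1:c2, 2:app, 3:c3, 4:app, 6:c3, 17:c2, 18:app, 19:app edges: (2,0,l); (2,1,r); (4,2,l); (4,3,r); (18,6,l); (18,19,r); (19,17,l); (19,17,r)
step 3: rule r4; match: 0->4, 1->2, 2->0, 3->1, 4->3; deleted nodes 0, 2; deleted edges (2,0,l); (2,1,r); (4,2,l); (4,3,r); added nodes 20; added edges (4,3,l); (4,20,r); (20,1,l); (20,3,r); result: nodes: 1:c2, 3:c3, 4:app, 6:c3, 17:c2, 18:app, 19:app, 20:app edges: (4,3,l); (4,20,r); (18,6,l); (18,19,r); (19,17,l); (19,17,r); (20,1,l); (20,3,r)
final:
nodes: 1:c2, 3:c3, 4:app, 6:c3, 17:c2, 18:app, 19:app, 20:app
edges: (4,3,l); (4,20,r); (18,6,l); (18,19,r); (19,17,l); (19,17,r); (20,1,l); (20,3,r)


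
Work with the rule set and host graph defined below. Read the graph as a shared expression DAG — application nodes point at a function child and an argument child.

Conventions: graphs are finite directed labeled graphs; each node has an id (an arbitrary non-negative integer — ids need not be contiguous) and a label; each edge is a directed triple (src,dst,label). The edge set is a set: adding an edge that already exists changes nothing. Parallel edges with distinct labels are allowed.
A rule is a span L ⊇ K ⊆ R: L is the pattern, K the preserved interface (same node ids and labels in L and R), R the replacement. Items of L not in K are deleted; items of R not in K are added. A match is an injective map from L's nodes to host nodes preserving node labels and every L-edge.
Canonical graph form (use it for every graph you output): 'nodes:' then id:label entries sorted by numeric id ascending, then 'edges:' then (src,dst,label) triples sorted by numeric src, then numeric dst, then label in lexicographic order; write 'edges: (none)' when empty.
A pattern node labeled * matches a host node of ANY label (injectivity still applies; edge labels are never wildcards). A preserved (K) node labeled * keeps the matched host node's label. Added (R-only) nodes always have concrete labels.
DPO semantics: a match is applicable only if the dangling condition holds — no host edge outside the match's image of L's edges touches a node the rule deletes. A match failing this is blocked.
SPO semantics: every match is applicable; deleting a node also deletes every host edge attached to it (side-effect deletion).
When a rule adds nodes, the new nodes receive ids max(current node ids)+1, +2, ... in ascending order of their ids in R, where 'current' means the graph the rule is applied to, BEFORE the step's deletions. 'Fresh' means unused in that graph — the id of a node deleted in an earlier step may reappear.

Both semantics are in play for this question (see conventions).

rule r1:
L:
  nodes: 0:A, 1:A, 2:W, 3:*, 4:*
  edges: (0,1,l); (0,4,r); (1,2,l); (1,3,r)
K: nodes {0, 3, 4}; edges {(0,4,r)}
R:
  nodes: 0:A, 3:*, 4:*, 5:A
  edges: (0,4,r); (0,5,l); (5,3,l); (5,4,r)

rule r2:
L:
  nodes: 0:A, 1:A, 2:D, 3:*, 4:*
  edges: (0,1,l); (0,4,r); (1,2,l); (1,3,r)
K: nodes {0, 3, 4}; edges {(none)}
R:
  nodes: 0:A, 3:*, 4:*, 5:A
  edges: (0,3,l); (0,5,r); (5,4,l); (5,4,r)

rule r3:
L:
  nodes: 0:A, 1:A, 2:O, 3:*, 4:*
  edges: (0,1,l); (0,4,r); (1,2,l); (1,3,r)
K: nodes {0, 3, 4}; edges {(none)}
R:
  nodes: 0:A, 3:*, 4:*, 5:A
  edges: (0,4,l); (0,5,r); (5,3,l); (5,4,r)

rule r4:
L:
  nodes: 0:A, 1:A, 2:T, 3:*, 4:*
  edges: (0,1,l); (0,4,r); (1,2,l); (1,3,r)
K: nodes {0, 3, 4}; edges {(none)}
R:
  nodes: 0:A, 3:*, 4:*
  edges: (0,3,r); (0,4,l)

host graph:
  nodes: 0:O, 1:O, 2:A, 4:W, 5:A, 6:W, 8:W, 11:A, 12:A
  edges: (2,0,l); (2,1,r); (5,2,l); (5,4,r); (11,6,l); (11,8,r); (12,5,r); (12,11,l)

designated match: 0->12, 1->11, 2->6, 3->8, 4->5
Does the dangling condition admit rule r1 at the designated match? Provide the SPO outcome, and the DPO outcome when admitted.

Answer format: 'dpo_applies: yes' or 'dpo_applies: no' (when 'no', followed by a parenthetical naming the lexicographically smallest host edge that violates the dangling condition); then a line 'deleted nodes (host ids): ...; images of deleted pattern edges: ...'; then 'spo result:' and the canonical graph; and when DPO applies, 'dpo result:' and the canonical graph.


dpo_applies: yes
deleted nodes (host ids): 6, 11; images of deleted pattern edges: (11,6,l); (11,8,r); (12,11,l)
spo result:
nodes: 0:O, 1:O, 2:A, 4:W, 5:A, 8:W, 12:A, 13:A
edges: (2,0,l); (2,1,r); (5,2,l); (5,4,r); (12,5,r); (12,13,l); (13,5,r); (13,8,l)
dpo result:
nodes: 0:O, 1:O, 2:A, 4:W, 5:A, 8:W, 12:A, 13:A
edges: (2,0,l); (2,1,r); (5,2,l); (5,4,r); (12,5,r); (12,13,l); (13,5,r); (13,8,l)


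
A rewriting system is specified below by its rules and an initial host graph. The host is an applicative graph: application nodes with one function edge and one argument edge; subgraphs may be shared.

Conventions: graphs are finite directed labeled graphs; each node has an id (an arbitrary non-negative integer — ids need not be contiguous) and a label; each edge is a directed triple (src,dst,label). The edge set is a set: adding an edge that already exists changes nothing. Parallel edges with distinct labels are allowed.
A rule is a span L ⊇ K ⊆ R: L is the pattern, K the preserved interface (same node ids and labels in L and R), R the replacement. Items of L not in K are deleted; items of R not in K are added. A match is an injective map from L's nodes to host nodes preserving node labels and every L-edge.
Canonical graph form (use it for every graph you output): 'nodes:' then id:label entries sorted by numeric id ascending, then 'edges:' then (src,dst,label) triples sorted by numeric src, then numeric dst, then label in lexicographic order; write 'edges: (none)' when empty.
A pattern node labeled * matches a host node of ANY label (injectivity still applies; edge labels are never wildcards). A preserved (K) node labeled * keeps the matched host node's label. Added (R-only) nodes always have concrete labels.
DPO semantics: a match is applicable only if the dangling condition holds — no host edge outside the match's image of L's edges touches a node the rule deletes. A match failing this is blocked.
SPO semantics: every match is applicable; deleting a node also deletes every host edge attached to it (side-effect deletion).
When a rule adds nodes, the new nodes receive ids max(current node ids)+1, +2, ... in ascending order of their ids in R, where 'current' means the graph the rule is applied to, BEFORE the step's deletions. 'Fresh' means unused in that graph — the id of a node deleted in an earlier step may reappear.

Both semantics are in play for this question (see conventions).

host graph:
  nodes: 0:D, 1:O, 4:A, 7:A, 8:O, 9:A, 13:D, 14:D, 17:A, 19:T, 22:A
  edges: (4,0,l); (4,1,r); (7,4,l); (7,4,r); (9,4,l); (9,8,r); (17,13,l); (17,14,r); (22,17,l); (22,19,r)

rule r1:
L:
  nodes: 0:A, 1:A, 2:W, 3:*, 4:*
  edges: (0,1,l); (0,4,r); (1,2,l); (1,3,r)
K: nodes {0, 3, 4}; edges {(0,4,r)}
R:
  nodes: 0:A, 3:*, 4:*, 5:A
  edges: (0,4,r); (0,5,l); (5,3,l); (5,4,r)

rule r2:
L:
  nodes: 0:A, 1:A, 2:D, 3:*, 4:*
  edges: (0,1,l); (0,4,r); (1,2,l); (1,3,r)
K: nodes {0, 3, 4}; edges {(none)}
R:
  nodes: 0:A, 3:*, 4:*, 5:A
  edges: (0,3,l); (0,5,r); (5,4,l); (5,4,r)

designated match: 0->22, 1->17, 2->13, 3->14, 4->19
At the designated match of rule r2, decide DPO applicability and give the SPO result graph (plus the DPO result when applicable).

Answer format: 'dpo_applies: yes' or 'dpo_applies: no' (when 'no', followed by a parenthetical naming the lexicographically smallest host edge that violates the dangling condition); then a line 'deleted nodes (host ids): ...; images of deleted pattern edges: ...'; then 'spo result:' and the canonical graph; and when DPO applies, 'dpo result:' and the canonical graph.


dpo_applies: yes
deleted nodes (host ids): 13, 17; images of deleted pattern edges: (17,13,l); (17,14,r); (22,17,l); (22,19,r)
spo result:
nodes: 0:D, 1:O, 4:A, 7:A, 8:O, 9:A, 14:D, 19:T, 22:A, 23:A
edges: (4,0,l); (4,1,r); (7,4,l); (7,4,r); (9,4,l); (9,8,r); (22,14,l); (22,23,r); (23,19,l); (23,19,r)
dpo result:
nodes: 0:D, 1:O, 4:A, 7:A, 8:O, 9:A, 14:D, 19:T, 22:A, 23:A
edges: (4,0,l); (4,1,r); (7,4,l); (7,4,r); (9,4,l); (9,8,r); (22,14,l); (22,23,r); (23,19,l); (23,19,r)


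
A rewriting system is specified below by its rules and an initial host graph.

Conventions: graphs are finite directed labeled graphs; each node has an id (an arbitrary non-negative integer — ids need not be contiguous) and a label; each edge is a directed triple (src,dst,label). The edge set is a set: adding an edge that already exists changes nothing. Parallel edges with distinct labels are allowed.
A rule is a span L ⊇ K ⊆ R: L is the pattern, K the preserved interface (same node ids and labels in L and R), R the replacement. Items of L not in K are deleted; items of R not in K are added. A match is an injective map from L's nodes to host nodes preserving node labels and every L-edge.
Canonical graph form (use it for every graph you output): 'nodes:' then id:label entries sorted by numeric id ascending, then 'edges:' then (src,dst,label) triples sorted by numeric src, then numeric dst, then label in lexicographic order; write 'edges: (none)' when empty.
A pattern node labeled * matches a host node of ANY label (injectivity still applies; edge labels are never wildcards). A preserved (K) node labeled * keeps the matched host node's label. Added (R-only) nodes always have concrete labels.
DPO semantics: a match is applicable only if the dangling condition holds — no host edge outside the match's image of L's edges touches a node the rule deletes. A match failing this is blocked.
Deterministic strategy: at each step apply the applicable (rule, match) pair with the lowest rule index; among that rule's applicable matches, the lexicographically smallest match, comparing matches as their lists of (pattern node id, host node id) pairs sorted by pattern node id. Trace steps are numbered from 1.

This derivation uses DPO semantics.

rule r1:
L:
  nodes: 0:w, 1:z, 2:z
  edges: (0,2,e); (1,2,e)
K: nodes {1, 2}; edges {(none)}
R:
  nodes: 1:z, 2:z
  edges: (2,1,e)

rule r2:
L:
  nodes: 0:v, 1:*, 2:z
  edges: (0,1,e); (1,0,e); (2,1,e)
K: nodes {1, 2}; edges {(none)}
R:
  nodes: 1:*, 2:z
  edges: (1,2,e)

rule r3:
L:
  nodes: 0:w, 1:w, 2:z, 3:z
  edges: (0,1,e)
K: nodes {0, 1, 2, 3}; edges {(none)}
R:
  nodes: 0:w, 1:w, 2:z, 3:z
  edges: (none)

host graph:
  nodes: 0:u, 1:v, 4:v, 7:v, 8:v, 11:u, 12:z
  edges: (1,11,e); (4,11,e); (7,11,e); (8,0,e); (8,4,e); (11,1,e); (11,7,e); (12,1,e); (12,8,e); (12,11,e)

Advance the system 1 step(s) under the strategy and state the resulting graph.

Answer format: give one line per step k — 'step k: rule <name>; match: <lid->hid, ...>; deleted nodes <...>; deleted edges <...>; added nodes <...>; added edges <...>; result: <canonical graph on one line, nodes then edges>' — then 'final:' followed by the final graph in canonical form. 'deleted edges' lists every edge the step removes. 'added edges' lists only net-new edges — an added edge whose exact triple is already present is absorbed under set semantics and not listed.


step 1: rule r2; match: 0->7, 1->11, 2->12; deleted nodes 7; deleted edges (7,11,e); (11,7,e); (12,11,e); added nodes (none); added edges (11,12,e); result: nodes: 0:u, 1:v, 4:v, 8:v, 11:u, 12:z edges: (1,11,e); (4,11,e); (8,0,e); (8,4,e); (11,1,e); (11,12,e); (12,1,e); (12,8,e)
final:
nodes: 0:u, 1:v, 4:v, 8:v, 11:u, 12:z
edges: (1,11,e); (4,11,e); (8,0,e); (8,4,e); (11,1,e); (11,12,e); (12,1,e); (12,8,e)


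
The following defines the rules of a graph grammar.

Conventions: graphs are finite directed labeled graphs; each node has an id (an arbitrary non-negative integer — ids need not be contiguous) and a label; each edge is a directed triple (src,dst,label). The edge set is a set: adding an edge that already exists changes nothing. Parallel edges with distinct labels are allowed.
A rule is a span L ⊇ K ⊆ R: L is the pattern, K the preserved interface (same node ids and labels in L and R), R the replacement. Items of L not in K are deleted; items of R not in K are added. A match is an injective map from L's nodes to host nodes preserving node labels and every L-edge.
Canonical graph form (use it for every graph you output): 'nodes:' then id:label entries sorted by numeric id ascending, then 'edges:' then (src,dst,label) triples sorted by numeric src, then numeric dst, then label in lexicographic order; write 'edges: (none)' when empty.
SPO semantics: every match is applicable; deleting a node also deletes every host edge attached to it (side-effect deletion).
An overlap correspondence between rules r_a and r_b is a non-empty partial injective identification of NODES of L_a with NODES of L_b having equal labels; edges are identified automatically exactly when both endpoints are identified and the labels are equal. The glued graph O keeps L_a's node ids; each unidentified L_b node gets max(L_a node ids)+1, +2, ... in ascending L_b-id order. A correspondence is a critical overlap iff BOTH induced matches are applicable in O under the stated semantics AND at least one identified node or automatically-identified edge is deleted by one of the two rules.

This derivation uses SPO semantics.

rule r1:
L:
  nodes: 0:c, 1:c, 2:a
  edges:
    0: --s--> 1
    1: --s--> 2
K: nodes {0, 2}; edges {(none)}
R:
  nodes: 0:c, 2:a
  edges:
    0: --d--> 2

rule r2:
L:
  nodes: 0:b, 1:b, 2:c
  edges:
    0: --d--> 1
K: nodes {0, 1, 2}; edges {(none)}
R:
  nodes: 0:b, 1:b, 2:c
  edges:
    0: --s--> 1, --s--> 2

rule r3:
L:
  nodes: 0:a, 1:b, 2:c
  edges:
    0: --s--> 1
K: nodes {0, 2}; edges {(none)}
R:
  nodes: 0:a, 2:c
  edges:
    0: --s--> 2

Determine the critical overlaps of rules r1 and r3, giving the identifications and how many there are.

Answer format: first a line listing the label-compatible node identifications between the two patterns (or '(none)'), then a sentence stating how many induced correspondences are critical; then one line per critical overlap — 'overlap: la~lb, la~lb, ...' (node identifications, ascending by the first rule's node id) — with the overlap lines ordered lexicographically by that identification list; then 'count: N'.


label-compatible node identifications between L(r1) and L(r3): 0~2, 1~2, 2~0
2 of the induced correspondences are critical overlaps of r1 and r3.
overlap: 1~2
overlap: 1~2, 2~0
count: 2


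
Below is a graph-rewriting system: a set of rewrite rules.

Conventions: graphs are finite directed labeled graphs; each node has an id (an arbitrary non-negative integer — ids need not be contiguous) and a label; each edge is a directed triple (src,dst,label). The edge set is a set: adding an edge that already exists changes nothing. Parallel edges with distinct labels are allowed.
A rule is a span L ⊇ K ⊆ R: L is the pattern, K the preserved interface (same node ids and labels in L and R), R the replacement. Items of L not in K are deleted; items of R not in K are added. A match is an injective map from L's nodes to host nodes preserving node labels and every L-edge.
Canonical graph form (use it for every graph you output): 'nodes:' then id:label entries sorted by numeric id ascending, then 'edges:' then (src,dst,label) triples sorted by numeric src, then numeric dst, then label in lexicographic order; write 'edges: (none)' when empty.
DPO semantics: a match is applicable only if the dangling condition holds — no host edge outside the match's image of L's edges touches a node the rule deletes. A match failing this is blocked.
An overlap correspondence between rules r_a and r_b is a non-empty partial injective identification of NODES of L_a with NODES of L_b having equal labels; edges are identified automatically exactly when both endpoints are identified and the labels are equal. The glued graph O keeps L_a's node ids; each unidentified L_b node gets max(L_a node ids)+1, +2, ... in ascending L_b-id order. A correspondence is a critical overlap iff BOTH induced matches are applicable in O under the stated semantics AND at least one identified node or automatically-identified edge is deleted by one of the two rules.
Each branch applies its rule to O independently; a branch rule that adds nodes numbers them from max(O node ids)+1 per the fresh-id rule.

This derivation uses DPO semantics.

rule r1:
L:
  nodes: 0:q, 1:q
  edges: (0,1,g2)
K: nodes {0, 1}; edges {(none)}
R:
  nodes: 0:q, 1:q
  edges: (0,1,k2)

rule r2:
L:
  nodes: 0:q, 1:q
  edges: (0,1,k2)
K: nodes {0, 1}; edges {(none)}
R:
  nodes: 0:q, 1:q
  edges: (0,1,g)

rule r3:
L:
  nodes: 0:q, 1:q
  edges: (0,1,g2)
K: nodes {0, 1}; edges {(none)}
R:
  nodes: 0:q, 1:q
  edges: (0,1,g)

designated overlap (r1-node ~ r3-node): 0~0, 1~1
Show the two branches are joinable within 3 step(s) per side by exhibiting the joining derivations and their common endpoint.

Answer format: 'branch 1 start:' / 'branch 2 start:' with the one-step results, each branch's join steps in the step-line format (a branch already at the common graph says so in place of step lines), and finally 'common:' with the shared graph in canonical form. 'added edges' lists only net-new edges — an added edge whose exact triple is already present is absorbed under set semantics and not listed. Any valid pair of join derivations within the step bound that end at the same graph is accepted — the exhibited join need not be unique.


branch 1 start:
nodes: 0:q, 1:q
edges: (0,1,k2)
branch 2 start:
nodes: 0:q, 1:q
edges: (0,1,g)
branch 1 step 1: rule r2; match: 0->0, 1->1; deleted nodes (none); deleted edges (0,1,k2); added nodes (none); added edges (0,1,g); result: nodes: 0:q, 1:q edges: (0,1,g)
branch 2: already at the common graph (0 steps)
common:
nodes: 0:q, 1:q
edges: (0,1,g)


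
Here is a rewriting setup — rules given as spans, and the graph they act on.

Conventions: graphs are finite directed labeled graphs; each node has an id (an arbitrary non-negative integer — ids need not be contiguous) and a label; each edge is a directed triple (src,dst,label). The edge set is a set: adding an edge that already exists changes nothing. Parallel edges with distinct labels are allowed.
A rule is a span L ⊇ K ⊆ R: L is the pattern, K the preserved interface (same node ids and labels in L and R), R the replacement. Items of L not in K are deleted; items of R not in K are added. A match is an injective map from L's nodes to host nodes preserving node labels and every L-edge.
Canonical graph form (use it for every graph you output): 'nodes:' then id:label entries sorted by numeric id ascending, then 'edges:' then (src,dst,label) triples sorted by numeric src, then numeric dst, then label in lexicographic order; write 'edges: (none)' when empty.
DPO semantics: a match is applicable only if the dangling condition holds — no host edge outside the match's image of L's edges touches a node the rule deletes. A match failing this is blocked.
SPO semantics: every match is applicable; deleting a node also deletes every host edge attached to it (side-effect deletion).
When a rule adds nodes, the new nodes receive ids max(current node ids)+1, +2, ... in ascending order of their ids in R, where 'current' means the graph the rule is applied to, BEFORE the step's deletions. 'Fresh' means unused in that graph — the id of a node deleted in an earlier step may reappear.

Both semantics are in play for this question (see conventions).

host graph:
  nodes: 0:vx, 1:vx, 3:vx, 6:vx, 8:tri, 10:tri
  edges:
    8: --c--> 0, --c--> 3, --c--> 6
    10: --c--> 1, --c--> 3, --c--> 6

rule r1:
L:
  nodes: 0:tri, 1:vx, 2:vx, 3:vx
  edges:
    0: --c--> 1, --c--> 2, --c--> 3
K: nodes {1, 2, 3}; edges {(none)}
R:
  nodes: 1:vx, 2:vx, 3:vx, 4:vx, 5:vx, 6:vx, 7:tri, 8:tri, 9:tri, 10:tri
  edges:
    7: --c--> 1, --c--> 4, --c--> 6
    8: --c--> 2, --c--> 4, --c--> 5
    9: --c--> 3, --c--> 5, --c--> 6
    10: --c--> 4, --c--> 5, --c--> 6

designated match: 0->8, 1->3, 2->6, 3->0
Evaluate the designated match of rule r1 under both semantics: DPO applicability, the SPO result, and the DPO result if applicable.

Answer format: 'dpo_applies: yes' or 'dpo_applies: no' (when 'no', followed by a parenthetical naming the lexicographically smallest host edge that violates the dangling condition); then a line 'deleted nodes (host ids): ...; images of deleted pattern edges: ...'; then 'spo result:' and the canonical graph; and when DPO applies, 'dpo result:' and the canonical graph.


dpo_applies: yes
deleted nodes (host ids): 8; images of deleted pattern edges: (8,0,c); (8,3,c); (8,6,c)
spo result:
nodes: 0:vx, 1:vx, 3:vx, 6:vx, 10:tri, 11:vx, 12:vx, 13:vx, 14:tri, 15:tri, 16:tri, 17:tri
edges: (10,1,c); (10,3,c); (10,6,c); (14,3,c); (14,11,c); (14,13,c); (15,6,c); (15,11,c); (15,12,c); (16,0,c); (16,12,c); (16,13,c); (17,11,c); (17,12,c); (17,13,c)
dpo result:
nodes: 0:vx, 1:vx, 3:vx, 6:vx, 10:tri, 11:vx, 12:vx, 13:vx, 14:tri, 15:tri, 16:tri, 17:tri
edges: (10,1,c); (10,3,c); (10,6,c); (14,3,c); (14,11,c); (14,13,c); (15,6,c); (15,11,c); (15,12,c); (16,0,c); (16,12,c); (16,13,c); (17,11,c); (17,12,c); (17,13,c)


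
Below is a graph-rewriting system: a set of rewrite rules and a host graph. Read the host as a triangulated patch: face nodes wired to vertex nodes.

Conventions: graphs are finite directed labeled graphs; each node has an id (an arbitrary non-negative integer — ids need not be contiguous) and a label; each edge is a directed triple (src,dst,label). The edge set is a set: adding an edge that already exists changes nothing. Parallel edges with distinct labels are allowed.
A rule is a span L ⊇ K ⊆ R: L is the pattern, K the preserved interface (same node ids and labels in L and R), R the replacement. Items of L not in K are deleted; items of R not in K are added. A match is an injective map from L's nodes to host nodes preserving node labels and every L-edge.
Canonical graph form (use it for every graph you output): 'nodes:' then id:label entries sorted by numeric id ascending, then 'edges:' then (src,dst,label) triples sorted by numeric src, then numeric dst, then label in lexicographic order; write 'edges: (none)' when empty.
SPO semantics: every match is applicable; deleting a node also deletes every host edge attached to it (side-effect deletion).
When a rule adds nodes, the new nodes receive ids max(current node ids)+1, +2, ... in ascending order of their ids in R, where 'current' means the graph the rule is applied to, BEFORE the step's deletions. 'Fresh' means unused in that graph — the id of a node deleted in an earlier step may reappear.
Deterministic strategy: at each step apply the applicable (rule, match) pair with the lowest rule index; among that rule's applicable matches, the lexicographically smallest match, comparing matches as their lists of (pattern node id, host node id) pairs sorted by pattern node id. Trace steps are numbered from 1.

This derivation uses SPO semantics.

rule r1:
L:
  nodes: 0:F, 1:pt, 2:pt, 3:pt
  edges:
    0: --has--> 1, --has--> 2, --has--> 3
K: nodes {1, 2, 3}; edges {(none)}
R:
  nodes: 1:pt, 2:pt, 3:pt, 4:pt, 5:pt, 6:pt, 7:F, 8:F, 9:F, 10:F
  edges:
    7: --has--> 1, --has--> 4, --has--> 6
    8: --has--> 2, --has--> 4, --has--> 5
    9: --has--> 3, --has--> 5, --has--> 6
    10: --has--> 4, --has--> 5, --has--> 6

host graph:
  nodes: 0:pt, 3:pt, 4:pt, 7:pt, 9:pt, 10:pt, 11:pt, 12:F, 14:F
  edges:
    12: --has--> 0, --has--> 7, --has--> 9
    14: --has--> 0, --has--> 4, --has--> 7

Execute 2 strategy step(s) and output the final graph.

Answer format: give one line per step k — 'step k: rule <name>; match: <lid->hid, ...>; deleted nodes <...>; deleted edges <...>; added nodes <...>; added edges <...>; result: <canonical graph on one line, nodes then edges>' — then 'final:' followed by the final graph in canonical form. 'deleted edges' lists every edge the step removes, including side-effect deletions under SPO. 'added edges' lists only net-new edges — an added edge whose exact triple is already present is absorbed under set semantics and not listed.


step 1: rule r1; match: 0->12, 1->0, 2->7, 3->9; deleted nodes 12; deleted edges (12,0,has); (12,7,has); (12,9,has); added nodes 15, 16, 17, 18, 19, 20, 21; added edges (18,0,has); (18,15,has); (18,17,has); (19,7,has); (19,15,has); (19,16,has); (20,9,has); (20,16,has); (20,17,has); (21,15,has); (21,16,has); (21,17,has); result: nodes: 0:pt, 3:pt, 4:pt, 7:pt, 9:pt, 10:pt, 11:pt, 14:F, 15:pt, 16:pt, 17:pt, 18:F, 19:F, 20:F, 21:F edges: (14,0,has); (14,4,has); (14,7,has); (18,0,has); (18,15,has); (18,17,has); (19,7,has); (19,15,has); (19,16,has); (20,9,has); (20,16,has); (20,17,has); (21,15,has); (21,16,has); (21,17,has)
step 2: rule r1; match: 0->14, 1->0, 2->4, 3->7; deleted nodes 14; deleted edges (14,0,has); (14,4,has); (14,7,has); added nodes 22, 23, 24, 25, 26, 27, 28; added edges (25,0,has); (25,22,has); (25,24,has); (26,4,has); (26,22,has); (26,23,has); (27,7,has); (27,23,has); (27,24,has); (28,22,has); (28,23,has); (28,24,has); result: nodes: 0:pt, 3:pt, 4:pt, 7:pt, 9:pt, 10:pt, 11:pt, 15:pt, 16:pt, 17:pt, 18:F, 19:F, 20:F, 21:F, 22:pt, 23:pt, 24:pt, 25:F, 26:F, 27:F, 28:F edges: (18,0,has); (18,15,has); (18,17,has); (19,7,has); (19,15,has); (19,16,has); (20,9,has); (20,16,has); (20,17,has); (21,15,has); (21,16,has); (21,17,has); (25,0,has); (25,22,has); (25,24,has); (26,4,has); (26,22,has); (26,23,has); (27,7,has); (27,23,has); (27,24,has); (28,22,has); (28,23,has); (28,24,has)
final:
nodes: 0:pt, 3:pt, 4:pt, 7:pt, 9:pt, 10:pt, 11:pt, 15:pt, 16:pt, 17:pt, 18:F, 19:F, 20:F, 21:F, 22:pt, 23:pt, 24:pt, 25:F, 26:F, 27:F, 28:F
edges: (18,0,has); (18,15,has); (18,17,has); (19,7,has); (19,15,has); (19,16,has); (20,9,has); (20,16,has); (20,17,has); (21,15,has); (21,16,has); (21,17,has); (25,0,has); (25,22,has); (25,24,has); (26,4,has); (26,22,has); (26,23,has); (27,7,has); (27,23,has); (27,24,has); (28,22,has); (28,23,has); (28,24,has)


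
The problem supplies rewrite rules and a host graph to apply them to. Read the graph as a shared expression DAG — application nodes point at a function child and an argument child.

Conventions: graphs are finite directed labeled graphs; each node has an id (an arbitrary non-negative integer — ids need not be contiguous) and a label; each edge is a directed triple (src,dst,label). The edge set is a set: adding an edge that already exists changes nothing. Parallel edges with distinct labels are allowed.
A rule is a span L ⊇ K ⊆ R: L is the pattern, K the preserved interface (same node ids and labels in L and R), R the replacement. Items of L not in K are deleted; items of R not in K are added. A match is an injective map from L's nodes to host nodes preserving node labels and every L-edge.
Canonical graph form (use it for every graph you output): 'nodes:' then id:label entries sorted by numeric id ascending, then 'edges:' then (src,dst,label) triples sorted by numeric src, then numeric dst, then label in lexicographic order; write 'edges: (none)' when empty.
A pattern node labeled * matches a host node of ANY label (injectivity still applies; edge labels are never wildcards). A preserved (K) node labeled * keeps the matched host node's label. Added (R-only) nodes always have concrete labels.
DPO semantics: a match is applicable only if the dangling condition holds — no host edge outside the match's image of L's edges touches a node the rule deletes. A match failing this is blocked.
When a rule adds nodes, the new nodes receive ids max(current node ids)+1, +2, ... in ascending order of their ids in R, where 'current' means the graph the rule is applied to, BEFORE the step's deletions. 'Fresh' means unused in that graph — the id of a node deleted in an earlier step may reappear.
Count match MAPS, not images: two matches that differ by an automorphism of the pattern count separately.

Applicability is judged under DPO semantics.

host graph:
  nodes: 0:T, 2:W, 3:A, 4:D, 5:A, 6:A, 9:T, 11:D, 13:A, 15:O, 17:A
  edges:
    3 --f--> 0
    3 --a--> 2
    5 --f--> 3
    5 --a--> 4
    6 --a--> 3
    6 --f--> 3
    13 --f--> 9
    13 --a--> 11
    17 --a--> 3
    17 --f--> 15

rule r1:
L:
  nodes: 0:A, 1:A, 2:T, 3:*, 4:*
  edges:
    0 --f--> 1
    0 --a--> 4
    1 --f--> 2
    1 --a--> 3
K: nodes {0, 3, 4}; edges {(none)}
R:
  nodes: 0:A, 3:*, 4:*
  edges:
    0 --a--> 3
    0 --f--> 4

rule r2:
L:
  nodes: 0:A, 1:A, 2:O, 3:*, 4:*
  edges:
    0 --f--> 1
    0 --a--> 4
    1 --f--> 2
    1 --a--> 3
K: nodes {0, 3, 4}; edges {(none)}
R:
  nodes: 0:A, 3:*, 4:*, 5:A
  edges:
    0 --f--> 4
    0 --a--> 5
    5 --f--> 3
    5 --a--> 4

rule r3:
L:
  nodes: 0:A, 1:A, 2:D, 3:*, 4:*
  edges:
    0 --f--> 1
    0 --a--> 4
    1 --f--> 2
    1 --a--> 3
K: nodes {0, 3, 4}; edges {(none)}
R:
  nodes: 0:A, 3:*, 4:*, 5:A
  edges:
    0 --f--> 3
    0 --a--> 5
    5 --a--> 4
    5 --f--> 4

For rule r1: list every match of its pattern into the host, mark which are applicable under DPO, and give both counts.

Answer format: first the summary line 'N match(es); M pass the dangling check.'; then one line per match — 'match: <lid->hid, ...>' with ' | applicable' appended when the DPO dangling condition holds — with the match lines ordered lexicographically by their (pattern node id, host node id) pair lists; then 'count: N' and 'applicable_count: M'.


1 match(es); 0 pass the dangling check.
match: 0->5, 1->3, 2->0, 3->2, 4->4
count: 1
applicable_count: 0


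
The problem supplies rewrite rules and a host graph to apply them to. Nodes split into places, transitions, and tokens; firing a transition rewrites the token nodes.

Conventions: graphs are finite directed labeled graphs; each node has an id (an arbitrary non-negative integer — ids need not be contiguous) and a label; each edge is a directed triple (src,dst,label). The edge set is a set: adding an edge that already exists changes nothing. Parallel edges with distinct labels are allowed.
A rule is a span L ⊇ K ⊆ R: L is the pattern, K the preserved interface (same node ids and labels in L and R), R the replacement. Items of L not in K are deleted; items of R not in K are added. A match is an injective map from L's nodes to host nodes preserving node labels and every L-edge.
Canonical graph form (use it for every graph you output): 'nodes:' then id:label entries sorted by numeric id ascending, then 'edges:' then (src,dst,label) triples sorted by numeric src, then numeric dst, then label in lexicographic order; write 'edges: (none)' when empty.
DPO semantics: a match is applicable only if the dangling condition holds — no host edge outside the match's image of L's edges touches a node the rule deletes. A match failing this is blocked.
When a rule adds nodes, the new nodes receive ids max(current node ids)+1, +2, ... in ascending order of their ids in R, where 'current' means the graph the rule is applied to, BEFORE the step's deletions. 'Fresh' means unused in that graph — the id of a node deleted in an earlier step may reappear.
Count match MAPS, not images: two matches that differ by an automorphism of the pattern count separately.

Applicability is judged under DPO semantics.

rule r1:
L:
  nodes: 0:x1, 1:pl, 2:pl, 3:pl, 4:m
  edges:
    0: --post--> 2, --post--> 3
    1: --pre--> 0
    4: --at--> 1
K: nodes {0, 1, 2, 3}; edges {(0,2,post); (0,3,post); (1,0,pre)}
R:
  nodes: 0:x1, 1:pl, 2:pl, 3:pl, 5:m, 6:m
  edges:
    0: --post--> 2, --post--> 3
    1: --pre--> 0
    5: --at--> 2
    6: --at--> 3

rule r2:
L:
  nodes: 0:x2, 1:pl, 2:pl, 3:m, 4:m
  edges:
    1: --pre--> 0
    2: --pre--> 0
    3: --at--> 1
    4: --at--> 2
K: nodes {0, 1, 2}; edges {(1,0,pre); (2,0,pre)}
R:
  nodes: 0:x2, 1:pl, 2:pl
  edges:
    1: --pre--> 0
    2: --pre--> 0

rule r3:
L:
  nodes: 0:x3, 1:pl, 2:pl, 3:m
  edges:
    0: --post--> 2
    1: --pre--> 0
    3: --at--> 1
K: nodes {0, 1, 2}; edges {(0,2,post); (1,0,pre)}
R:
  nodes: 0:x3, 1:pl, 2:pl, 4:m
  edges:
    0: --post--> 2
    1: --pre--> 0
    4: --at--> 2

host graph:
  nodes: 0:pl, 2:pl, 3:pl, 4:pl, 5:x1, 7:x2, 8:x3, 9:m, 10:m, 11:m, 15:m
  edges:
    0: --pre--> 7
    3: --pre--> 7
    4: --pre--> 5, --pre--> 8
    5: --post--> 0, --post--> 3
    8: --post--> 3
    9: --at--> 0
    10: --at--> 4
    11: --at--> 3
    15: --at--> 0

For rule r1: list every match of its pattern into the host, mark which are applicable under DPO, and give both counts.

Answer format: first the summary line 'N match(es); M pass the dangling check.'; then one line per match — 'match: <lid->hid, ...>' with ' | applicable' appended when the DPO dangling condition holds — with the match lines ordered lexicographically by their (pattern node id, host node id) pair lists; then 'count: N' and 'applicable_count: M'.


2 match(es); 2 pass the dangling check.
match: 0->5, 1->4, 2->0, 3->3, 4->10 | applicable
match: 0->5, 1->4, 2->3, 3->0, 4->10 | applicable
count: 2
applicable_count: 2


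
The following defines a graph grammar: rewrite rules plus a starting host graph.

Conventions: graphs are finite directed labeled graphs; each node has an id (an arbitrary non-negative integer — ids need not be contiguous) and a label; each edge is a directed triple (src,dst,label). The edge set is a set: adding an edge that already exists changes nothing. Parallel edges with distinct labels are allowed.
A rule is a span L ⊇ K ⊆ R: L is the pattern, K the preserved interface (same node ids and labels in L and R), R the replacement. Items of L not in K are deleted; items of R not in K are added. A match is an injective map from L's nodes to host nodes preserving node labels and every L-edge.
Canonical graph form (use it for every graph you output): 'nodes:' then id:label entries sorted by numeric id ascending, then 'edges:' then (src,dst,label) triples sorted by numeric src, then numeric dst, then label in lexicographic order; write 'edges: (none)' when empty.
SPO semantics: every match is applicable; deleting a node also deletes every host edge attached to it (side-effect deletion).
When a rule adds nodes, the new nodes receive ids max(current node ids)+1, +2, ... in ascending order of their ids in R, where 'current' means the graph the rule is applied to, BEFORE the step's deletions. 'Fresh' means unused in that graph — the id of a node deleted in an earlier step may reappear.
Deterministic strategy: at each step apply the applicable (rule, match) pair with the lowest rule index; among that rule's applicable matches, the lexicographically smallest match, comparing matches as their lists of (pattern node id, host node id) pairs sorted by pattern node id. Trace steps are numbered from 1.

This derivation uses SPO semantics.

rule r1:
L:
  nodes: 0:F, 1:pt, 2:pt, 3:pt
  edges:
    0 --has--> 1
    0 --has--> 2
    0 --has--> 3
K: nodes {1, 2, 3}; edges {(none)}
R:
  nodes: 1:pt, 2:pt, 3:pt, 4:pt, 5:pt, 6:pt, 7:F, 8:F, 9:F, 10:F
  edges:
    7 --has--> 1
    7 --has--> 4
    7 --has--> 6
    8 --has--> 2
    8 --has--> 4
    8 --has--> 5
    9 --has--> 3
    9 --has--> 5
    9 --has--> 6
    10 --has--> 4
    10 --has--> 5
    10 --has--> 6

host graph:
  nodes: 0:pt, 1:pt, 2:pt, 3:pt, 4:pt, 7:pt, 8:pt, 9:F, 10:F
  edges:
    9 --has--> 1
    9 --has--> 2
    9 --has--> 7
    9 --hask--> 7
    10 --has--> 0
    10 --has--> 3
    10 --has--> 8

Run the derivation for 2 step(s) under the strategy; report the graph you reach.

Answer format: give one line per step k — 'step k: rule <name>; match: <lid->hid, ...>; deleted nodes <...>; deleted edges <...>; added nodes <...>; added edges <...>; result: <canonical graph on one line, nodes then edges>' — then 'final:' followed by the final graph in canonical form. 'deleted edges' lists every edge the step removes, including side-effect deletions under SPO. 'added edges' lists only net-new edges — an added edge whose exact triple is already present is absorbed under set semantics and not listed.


step 1: rule r1; match: 0->9, 1->1, 2->2, 3->7; deleted nodes 9; deleted edges (9,1,has); (9,2,has); (9,7,has); (9,7,hask); added nodes 11, 12, 13, 14, 15, 16, 17; added edges (14,1,has); (14,11,has); (14,13,has); (15,2,has); (15,11,has); (15,12,has); (16,7,has); (16,12,has); (16,13,has); (17,11,has); (17,12,has); (17,13,has); result: nodes: 0:pt, 1:pt, 2:pt, 3:pt, 4:pt, 7:pt, 8:pt, 10:F, 11:pt, 12:pt, 13:pt, 14:F, 15:F, 16:F, 17:F edges: (10,0,has); (10,3,has); (10,8,has); (14,1,has); (14,11,has); (14,13,has); (15,2,has); (15,11,has); (15,12,has); (16,7,has); (16,12,has); (16,13,has); (17,11,has); (17,12,has); (17,13,has)
step 2: rule r1; match: 0->10, 1->0, 2->3, 3->8; deleted nodes 10; deleted edges (10,0,has); (10,3,has); (10,8,has); added nodes 18, 19, 20, 21, 22, 23, 24; added edges (21,0,has); (21,18,has); (21,20,has); (22,3,has); (22,18,has); (22,19,has); (23,8,has); (23,19,has); (23,20,has); (24,18,has); (24,19,has); (24,20,has); result: nodes: 0:pt, 1:pt, 2:pt, 3:pt, 4:pt, 7:pt, 8:pt, 11:pt, 12:pt, 13:pt, 14:F, 15:F, 16:F, 17:F, 18:pt, 19:pt, 20:pt, 21:F, 22:F, 23:F, 24:F edges: (14,1,has); (14,11,has); (14,13,has); (15,2,has); (15,11,has); (15,12,has); (16,7,has); (16,12,has); (16,13,has); (17,11,has); (17,12,has); (17,13,has); (21,0,has); (21,18,has); (21,20,has); (22,3,has); (22,18,has); (22,19,has); (23,8,has); (23,19,has); (23,20,has); (24,18,has); (24,19,has); (24,20,has)
final:
nodes: 0:pt, 1:pt, 2:pt, 3:pt, 4:pt, 7:pt, 8:pt, 11:pt, 12:pt, 13:pt, 14:F, 15:F, 16:F, 17:F, 18:pt, 19:pt, 20:pt, 21:F, 22:F, 23:F, 24:F
edges: (14,1,has); (14,11,has); (14,13,has); (15,2,has); (15,11,has); (15,12,has); (16,7,has); (16,12,has); (16,13,has); (17,11,has); (17,12,has); (17,13,has); (21,0,has); (21,18,has); (21,20,has); (22,3,has); (22,18,has); (22,19,has); (23,8,has); (23,19,has); (23,20,has); (24,18,has); (24,19,has); (24,20,has)
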